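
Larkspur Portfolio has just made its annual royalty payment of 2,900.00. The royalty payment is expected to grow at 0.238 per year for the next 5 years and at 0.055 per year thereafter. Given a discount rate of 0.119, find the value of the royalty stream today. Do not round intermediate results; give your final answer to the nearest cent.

D_1 = 3590.20000
D_2 = 4444.66760
D_3 = 5502.49849
D_4 = 6812.09313
D_5 = 8433.37129
Terminal value at year 5: TV = D_5×(1+g_2)/(r−g_2) = 8897.20672/0.064 = 139018.85492
P_0 = D_1/(1+r)^1 + D_2/(1+r)^2 + D_3/(1+r)^3 + D_4/(1+r)^4 + D_5/(1+r)^5 + TV/(1+r)^5
    = 3208.40036 + 3549.59754 + 3927.07931 + 4344.70437 + 4806.74174 + 79236.13337 = 99072.65668

99072.66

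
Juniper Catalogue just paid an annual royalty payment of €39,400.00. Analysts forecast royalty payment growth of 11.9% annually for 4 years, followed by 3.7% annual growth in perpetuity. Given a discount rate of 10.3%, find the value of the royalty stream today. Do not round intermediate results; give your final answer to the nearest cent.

D_1 = 44088.60000
D_2 = 49335.14340
D_3 = 55206.02546
D_4 = 61775.54249
Terminal value at year 4: TV = D_4×(1+g_2)/(r−g_2) = 64061.23757/0.066 = 970624.81162
P_0 = D_1/(1+r)^1 + D_2/(1+r)^2 + D_3/(1+r)^3 + D_4/(1+r)^4 + TV/(1+r)^4
    = 39971.53218 + 40551.35495 + 41139.58857 + 41736.35504 + 655766.66937 = 819165.50013

€819165.50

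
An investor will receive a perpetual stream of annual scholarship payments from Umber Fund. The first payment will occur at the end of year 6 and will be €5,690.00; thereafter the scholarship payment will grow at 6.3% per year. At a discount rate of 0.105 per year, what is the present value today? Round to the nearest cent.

Value at end of year 5: C₁ / (r − g) = €5,690.00 / (0.105 − 0.063) = €135,476.1905
Discount to today: PV = €135,476.1905 / (1 + 0.105)^5 = €135,476.1905 / 1.647447 = €82,234.03

€82234.03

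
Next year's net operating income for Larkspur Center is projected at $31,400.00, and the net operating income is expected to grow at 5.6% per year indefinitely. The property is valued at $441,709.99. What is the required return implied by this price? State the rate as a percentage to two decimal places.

P = D₁/(r − g) ⇒ r = D₁/P + g = $31,400.0000/$441,709.99 + 0.056 = 0.071087 + 0.056 = 0.127087

12.71%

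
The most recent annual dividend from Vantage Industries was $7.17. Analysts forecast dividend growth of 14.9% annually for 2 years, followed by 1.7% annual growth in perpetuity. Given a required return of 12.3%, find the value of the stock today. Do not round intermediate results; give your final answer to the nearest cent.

D_1 = 8.23833
D_2 = 9.46584
Terminal value at year 2: TV = D_2×(1+g_2)/(r−g_2) = 9.62676/0.106 = 90.81849
P_0 = D_1/(1+r)^1 + D_2/(1+r)^2 + TV/(1+r)^2
    = 7.33600 + 7.50585 + 72.01364 = 86.85549

$86.86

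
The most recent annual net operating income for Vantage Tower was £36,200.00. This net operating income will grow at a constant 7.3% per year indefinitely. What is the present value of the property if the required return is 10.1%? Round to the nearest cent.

D₁ = D₀ × (1 + g) = £36,200.00 × 1.073 = £38,842.6000
Growing perpetuity: P = D₁ / (r − g) = £38,842.6000 / (0.101 − 0.073) = £1,387,235.71

£1387235.71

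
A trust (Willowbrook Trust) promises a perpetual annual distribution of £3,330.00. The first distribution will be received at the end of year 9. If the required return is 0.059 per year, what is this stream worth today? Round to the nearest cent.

Value at end of year 8: C / r = £3,330.00 / 0.059 = £56,440.6780
Discount to today: PV = £56,440.6780 / (1 + 0.059)^8 = £56,440.6780 / 1.581859 = £35,679.97

£35679.97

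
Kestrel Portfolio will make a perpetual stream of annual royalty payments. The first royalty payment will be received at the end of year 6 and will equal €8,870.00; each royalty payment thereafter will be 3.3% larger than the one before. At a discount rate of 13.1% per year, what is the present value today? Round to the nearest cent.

€48908.52

Value at end of year 5: C₁ / (r − g) = €8,870.00 / (0.131 − 0.033) = €90,510.2041
Discount to today: PV = €90,510.2041 / (1 + 0.131)^5 = €90,510.2041 / 1.850602 = €48,908.52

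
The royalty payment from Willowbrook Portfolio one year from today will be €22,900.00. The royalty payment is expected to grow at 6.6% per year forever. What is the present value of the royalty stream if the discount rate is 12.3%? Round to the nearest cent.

€401754.39

Growing perpetuity: P = D₁ / (r − g) = €22,900.0000 / (0.123 − 0.066) = €401,754.39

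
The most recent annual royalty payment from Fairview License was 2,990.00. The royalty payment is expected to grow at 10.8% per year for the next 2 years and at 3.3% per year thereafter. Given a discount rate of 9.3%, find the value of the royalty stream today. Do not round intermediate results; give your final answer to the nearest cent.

59004.13

D_1 = 3312.92000
D_2 = 3670.71536
Terminal value at year 2: TV = D_2×(1+g_2)/(r−g_2) = 3791.84897/0.06 = 63197.48278
P_0 = D_1/(1+r)^1 + D_2/(1+r)^2 + TV/(1+r)^2
    = 3031.03385 + 3072.63084 + 52900.46096 = 59004.12565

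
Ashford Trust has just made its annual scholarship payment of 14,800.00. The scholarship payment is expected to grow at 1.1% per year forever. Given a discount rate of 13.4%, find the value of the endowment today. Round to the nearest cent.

121648.78

D₁ = D₀ × (1 + g) = 14,800.00 × 1.011 = 14,962.8000
Growing perpetuity: P = D₁ / (r − g) = 14,962.8000 / (0.134 − 0.011) = 121,648.78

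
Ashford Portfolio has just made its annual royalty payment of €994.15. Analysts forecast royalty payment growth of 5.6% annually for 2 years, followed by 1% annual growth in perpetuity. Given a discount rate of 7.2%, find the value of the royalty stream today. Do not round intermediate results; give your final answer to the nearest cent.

€17659.21

D_1 = 1049.82240
D_2 = 1108.61245
Terminal value at year 2: TV = D_2×(1+g_2)/(r−g_2) = 1119.69858/0.062 = 18059.65450
P_0 = D_1/(1+r)^1 + D_2/(1+r)^2 + TV/(1+r)^2
    = 979.31194 + 964.69534 + 15715.19835 = 17659.20563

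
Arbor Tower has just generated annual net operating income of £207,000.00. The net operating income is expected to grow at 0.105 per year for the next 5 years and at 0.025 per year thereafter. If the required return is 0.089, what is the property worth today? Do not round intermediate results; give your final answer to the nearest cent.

£4647563.57

D_1 = 228735.00000
D_2 = 252752.17500
D_3 = 279291.15337
D_4 = 308616.72448
D_5 = 341021.48055
Terminal value at year 5: TV = D_5×(1+g_2)/(r−g_2) = 349547.01756/0.064 = 5461672.14943
P_0 = D_1/(1+r)^1 + D_2/(1+r)^2 + D_3/(1+r)^3 + D_4/(1+r)^4 + D_5/(1+r)^5 + TV/(1+r)^5
    = 210041.32231 + 213127.32889 + 216258.67623 + 219436.03052 + 222660.06770 + 3566040.14679 = 4647563.57245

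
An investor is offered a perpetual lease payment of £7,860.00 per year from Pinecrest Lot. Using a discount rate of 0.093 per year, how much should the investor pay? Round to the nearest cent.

Level perpetuity: PV = C / r = £7,860.00 / 0.093 = £84,516.13

£84516.13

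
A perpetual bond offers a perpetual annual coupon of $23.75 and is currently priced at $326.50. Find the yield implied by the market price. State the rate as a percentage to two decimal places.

7.27%

P = C/r ⇒ r = C/P = $23.75/$326.50 = 0.072741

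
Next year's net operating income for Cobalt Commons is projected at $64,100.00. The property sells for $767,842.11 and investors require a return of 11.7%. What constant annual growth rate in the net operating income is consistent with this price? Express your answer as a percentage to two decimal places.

P = D₁/(r−g) ⇒ g = r − D₁/P = 0.117 − $64,100.00/$767,842.11 = 0.033519

3.35%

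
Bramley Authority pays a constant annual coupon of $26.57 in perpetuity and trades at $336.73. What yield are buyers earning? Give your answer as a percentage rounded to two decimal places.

P = C/r ⇒ r = C/P = $26.57/$336.73 = 0.078906

7.89%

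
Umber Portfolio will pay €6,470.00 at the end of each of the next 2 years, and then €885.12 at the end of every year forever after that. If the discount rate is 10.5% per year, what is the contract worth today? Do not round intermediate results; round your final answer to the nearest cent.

PV of 2-year annuity: €6,470.00 × [1 − (1+0.105)^−2] / 0.105 = 11154.03043
Perpetuity value at year 2: €885.12 / 0.105 = 8429.71429
PV of perpetuity: 8429.71429 / (1+0.105)^2 = 6903.80155
Total PV = 11154.03043 + 6903.80155 = 18057.83197

€18057.83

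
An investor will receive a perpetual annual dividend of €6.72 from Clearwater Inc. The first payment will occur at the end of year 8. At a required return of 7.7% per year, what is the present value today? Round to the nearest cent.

€51.92

Value at end of year 7: C / r = €6.72 / 0.077 = €87.2727
Discount to today: PV = €87.2727 / (1 + 0.077)^7 = €87.2727 / 1.680776 = €51.92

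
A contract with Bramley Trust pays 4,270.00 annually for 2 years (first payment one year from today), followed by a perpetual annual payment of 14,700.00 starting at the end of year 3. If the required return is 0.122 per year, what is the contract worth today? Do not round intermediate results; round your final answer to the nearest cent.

PV of 2-year annuity: 4,270.00 × [1 − (1+0.122)^−2] / 0.122 = 7197.59724
Perpetuity value at year 2: 14,700.00 / 0.122 = 120491.80328
PV of perpetuity: 120491.80328 / (1+0.122)^2 = 95713.18984
Total PV = 7197.59724 + 95713.18984 = 102910.78708

102910.79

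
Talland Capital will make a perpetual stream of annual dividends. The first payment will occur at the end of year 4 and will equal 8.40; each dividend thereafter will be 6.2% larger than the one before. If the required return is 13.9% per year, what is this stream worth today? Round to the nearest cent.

Value at end of year 3: C₁ / (r − g) = 8.40 / (0.139 − 0.062) = 109.0909
Discount to today: PV = 109.0909 / (1 + 0.139)^3 = 109.0909 / 1.477649 = 73.83

73.83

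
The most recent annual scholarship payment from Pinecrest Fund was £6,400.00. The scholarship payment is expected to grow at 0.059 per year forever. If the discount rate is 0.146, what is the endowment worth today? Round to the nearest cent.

£77903.45

D₁ = D₀ × (1 + g) = £6,400.00 × 1.059 = £6,777.6000
Growing perpetuity: P = D₁ / (r − g) = £6,777.6000 / (0.146 − 0.059) = £77,903.45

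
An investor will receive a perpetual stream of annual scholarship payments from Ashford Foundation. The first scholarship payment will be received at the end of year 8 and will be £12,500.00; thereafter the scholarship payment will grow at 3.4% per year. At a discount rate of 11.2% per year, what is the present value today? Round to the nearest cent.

Value at end of year 7: C₁ / (r − g) = £12,500.00 / (0.112 − 0.034) = £160,256.4103
Discount to today: PV = £160,256.4103 / (1 + 0.112)^7 = £160,256.4103 / 2.102488 = £76,222.27

£76222.27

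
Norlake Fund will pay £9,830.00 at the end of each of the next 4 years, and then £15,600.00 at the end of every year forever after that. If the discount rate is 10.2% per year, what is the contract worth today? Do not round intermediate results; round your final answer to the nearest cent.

£134729.96

PV of 4-year annuity: £9,830.00 × [1 − (1+0.102)^−4] / 0.102 = 31025.35137
Perpetuity value at year 4: £15,600.00 / 0.102 = 152941.17647
PV of perpetuity: 152941.17647 / (1+0.102)^4 = 103704.60664
Total PV = 31025.35137 + 103704.60664 = 134729.95801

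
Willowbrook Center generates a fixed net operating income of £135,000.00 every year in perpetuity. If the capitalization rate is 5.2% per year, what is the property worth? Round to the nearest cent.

£2596153.85

Level perpetuity: PV = C / r = £135,000.00 / 0.052 = £2,596,153.85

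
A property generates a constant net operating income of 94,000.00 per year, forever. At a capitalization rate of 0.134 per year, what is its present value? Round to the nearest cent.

701492.54

Level perpetuity: PV = C / r = 94,000.00 / 0.134 = 701,492.54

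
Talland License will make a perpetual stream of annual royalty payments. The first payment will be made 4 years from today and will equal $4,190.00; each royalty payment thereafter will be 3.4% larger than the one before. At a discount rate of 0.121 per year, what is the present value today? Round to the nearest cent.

$34188.33

Value at end of year 3: C₁ / (r − g) = $4,190.00 / (0.121 − 0.034) = $48,160.9195
Discount to today: PV = $48,160.9195 / (1 + 0.121)^3 = $48,160.9195 / 1.408695 = $34,188.33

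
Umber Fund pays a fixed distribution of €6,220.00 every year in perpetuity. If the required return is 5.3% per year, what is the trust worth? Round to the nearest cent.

€117358.49

Level perpetuity: PV = C / r = €6,220.00 / 0.053 = €117,358.49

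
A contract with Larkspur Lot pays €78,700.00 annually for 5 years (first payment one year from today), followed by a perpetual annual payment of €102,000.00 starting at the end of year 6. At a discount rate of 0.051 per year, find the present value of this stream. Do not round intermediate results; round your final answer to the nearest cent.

€1899401.44

PV of 5-year annuity: €78,700.00 × [1 − (1+0.051)^−5] / 0.051 = 339789.98743
Perpetuity value at year 5: €102,000.00 / 0.051 = 2000000.00000
PV of perpetuity: 2000000.00000 / (1+0.051)^5 = 1559611.45212
Total PV = 339789.98743 + 1559611.45212 = 1899401.43955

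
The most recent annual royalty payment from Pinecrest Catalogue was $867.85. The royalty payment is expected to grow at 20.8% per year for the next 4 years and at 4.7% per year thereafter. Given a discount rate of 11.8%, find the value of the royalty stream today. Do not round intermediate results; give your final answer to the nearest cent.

D_1 = 1048.36280
D_2 = 1266.42226
D_3 = 1529.83809
D_4 = 1848.04442
Terminal value at year 4: TV = D_4×(1+g_2)/(r−g_2) = 1934.90250/0.071 = 27252.14794
P_0 = D_1/(1+r)^1 + D_2/(1+r)^2 + D_3/(1+r)^3 + D_4/(1+r)^4 + TV/(1+r)^4
    = 937.71270 + 1013.19941 + 1094.76287 + 1182.89226 + 17443.49575 = 21672.06299

$21672.06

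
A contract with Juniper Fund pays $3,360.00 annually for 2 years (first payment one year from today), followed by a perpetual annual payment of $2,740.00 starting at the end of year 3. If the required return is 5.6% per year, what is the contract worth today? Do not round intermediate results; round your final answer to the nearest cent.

$50071.68

PV of 2-year annuity: $3,360.00 × [1 − (1+0.056)^−2] / 0.056 = 6194.90358
Perpetuity value at year 2: $2,740.00 / 0.056 = 48928.57143
PV of perpetuity: 48928.57143 / (1+0.056)^2 = 43876.77506
Total PV = 6194.90358 + 43876.77506 = 50071.67864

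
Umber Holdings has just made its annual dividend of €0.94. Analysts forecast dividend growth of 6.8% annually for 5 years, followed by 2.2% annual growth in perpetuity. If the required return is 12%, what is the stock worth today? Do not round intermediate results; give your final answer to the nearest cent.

€11.81

D_1 = 1.00392
D_2 = 1.07219
D_3 = 1.14510
D_4 = 1.22296
D_5 = 1.30612
Terminal value at year 5: TV = D_5×(1+g_2)/(r−g_2) = 1.33486/0.098 = 13.62100
P_0 = D_1/(1+r)^1 + D_2/(1+r)^2 + D_3/(1+r)^3 + D_4/(1+r)^4 + D_5/(1+r)^5 + TV/(1+r)^5
    = 0.89636 + 0.85474 + 0.81506 + 0.77721 + 0.74113 + 7.72892 = 11.81342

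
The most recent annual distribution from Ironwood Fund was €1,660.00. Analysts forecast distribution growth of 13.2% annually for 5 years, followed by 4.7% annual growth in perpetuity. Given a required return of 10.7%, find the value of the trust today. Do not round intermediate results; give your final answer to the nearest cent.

D_1 = 1879.12000
D_2 = 2127.16384
D_3 = 2407.94947
D_4 = 2725.79880
D_5 = 3085.60424
Terminal value at year 5: TV = D_5×(1+g_2)/(r−g_2) = 3230.62764/0.06 = 53843.79395
P_0 = D_1/(1+r)^1 + D_2/(1+r)^2 + D_3/(1+r)^3 + D_4/(1+r)^4 + D_5/(1+r)^5 + TV/(1+r)^5
    = 1697.48871 + 1735.82404 + 1775.02513 + 1815.11151 + 1856.10319 + 32389.00072 = 41268.55331

€41268.55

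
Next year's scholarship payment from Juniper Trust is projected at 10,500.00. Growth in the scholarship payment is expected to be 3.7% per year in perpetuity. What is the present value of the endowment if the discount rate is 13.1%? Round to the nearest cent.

Growing perpetuity: P = D₁ / (r − g) = 10,500.0000 / (0.131 − 0.037) = 111,702.13

111702.13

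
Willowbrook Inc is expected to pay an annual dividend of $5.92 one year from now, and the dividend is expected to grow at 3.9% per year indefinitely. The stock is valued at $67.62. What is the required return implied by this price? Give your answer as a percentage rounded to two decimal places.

P = D₁/(r − g) ⇒ r = D₁/P + g = $5.9200/$67.62 + 0.039 = 0.087548 + 0.039 = 0.126548

12.65%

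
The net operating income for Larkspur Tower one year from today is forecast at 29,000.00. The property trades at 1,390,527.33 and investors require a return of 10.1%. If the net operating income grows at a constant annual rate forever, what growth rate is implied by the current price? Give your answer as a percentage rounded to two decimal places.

P = D₁/(r−g) ⇒ g = r − D₁/P = 0.101 − 29,000.00/1,390,527.33 = 0.080145

8.01%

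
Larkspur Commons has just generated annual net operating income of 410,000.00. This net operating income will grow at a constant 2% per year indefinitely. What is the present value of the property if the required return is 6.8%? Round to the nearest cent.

8712500.00

D₁ = D₀ × (1 + g) = 410,000.00 × 1.02 = 418,200.0000
Growing perpetuity: P = D₁ / (r − g) = 418,200.0000 / (0.068 − 0.02) = 8,712,500.00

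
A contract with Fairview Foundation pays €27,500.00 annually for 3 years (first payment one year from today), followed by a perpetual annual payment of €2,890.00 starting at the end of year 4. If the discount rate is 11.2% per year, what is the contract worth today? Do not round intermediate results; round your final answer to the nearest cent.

€85734.81

PV of 3-year annuity: €27,500.00 × [1 − (1+0.112)^−3] / 0.112 = 66969.08143
Perpetuity value at year 3: €2,890.00 / 0.112 = 25803.57143
PV of perpetuity: 25803.57143 / (1+0.112)^3 = 18765.72978
Total PV = 66969.08143 + 18765.72978 = 85734.81121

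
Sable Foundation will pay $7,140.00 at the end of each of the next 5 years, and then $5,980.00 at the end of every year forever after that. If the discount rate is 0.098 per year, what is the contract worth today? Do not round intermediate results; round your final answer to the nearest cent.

$65440.28

PV of 5-year annuity: $7,140.00 × [1 − (1+0.098)^−5] / 0.098 = 27205.07696
Perpetuity value at year 5: $5,980.00 / 0.098 = 61020.40816
PV of perpetuity: 61020.40816 / (1+0.098)^5 = 38235.20365
Total PV = 27205.07696 + 38235.20365 = 65440.28061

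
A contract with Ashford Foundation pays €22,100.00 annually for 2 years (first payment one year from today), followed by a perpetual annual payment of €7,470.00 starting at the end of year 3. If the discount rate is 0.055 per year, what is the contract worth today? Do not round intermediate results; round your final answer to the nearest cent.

€162829.84

PV of 2-year annuity: €22,100.00 × [1 − (1+0.055)^−2] / 0.055 = 40803.66569
Perpetuity value at year 2: €7,470.00 / 0.055 = 135818.18182
PV of perpetuity: 135818.18182 / (1+0.055)^2 = 122026.17355
Total PV = 40803.66569 + 122026.17355 = 162829.83924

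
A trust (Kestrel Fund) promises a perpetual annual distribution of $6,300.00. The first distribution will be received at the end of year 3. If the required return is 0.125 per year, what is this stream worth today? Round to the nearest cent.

$39822.22

Value at end of year 2: C / r = $6,300.00 / 0.125 = $50,400.0000
Discount to today: PV = $50,400.0000 / (1 + 0.125)^2 = $50,400.0000 / 1.265625 = $39,822.22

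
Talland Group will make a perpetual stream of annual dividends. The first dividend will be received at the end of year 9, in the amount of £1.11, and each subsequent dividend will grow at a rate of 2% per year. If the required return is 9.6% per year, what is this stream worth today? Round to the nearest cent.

Value at end of year 8: C₁ / (r − g) = £1.11 / (0.096 − 0.02) = £14.6053
Discount to today: PV = £14.6053 / (1 + 0.096)^8 = £14.6053 / 2.082018 = £7.01

£7.01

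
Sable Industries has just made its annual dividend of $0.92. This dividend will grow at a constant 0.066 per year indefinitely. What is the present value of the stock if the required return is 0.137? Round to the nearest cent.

$13.81

D₁ = D₀ × (1 + g) = $0.92 × 1.066 = $0.9807
Growing perpetuity: P = D₁ / (r − g) = $0.9807 / (0.137 − 0.066) = $13.81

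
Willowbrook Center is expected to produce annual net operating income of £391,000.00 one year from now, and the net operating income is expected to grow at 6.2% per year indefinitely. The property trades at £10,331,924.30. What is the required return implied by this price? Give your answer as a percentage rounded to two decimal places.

P = D₁/(r − g) ⇒ r = D₁/P + g = £391,000.0000/£10,331,924.30 + 0.062 = 0.037844 + 0.062 = 0.099844

9.98%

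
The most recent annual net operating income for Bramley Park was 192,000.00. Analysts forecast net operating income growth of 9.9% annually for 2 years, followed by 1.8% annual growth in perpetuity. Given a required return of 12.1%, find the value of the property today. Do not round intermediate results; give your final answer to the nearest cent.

D_1 = 211008.00000
D_2 = 231897.79200
Terminal value at year 2: TV = D_2×(1+g_2)/(r−g_2) = 236071.95226/0.103 = 2291960.70151
P_0 = D_1/(1+r)^1 + D_2/(1+r)^2 + TV/(1+r)^2
    = 188231.93577 + 184537.82106 + 1823878.65867 = 2196648.41551

2196648.42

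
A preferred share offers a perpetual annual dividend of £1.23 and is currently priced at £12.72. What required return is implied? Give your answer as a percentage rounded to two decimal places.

P = C/r ⇒ r = C/P = £1.23/£12.72 = 0.096698

9.67%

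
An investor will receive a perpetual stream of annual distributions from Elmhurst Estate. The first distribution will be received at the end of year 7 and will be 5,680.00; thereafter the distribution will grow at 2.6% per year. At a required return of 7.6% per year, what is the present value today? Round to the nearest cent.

Value at end of year 6: C₁ / (r − g) = 5,680.00 / (0.076 − 0.026) = 113,600.0000
Discount to today: PV = 113,600.0000 / (1 + 0.076)^6 = 113,600.0000 / 1.551935 = 73,198.93

73198.93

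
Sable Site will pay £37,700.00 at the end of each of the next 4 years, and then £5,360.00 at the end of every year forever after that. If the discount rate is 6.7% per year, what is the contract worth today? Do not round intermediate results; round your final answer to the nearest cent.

PV of 4-year annuity: £37,700.00 × [1 − (1+0.067)^−4] / 0.067 = 128567.49132
Perpetuity value at year 4: £5,360.00 / 0.067 = 80000.00000
PV of perpetuity: 80000.00000 / (1+0.067)^4 = 61720.90840
Total PV = 128567.49132 + 61720.90840 = 190288.39972

£190288.40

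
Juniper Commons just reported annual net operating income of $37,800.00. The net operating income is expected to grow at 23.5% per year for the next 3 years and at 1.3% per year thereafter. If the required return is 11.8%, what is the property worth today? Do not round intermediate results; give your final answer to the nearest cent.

D_1 = 46683.00000
D_2 = 57653.50500
D_3 = 71202.07867
Terminal value at year 3: TV = D_3×(1+g_2)/(r−g_2) = 72127.70570/0.105 = 686930.53046
P_0 = D_1/(1+r)^1 + D_2/(1+r)^2 + D_3/(1+r)^3 + TV/(1+r)^3
    = 41755.81395 + 46125.60844 + 50952.70699 + 491572.30653 = 630406.43591

$630406.44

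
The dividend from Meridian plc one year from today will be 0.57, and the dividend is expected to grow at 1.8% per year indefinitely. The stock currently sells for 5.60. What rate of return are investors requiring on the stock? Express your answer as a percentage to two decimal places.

P = D₁/(r − g) ⇒ r = D₁/P + g = 0.5700/5.60 + 0.018 = 0.101786 + 0.018 = 0.119786

11.98%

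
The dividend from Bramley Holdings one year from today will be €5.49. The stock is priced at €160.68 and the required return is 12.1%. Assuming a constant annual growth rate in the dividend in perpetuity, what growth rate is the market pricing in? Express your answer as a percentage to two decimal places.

P = D₁/(r−g) ⇒ g = r − D₁/P = 0.121 − €5.49/€160.68 = 0.086833

8.68%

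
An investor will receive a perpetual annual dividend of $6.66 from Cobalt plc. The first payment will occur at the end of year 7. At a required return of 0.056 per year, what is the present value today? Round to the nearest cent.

Value at end of year 6: C / r = $6.66 / 0.056 = $118.9286
Discount to today: PV = $118.9286 / (1 + 0.056)^6 = $118.9286 / 1.386703 = $85.76

$85.76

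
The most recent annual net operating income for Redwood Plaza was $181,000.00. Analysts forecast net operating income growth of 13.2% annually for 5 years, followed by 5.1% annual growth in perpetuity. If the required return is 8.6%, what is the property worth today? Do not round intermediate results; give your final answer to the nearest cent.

D_1 = 204892.00000
D_2 = 231937.74400
D_3 = 262553.52621
D_4 = 297210.59167
D_5 = 336442.38977
Terminal value at year 5: TV = D_5×(1+g_2)/(r−g_2) = 353600.95165/0.035 = 10102884.33273
P_0 = D_1/(1+r)^1 + D_2/(1+r)^2 + D_3/(1+r)^3 + D_4/(1+r)^4 + D_5/(1+r)^5 + TV/(1+r)^5
    = 188666.66667 + 196658.07244 + 204987.97237 + 213670.70417 + 222721.21282 + 6687999.84775 = 7714704.47621

$7714704.48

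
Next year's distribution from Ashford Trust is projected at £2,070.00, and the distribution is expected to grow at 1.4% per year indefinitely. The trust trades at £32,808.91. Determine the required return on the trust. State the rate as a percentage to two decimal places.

P = D₁/(r − g) ⇒ r = D₁/P + g = £2,070.0000/£32,808.91 + 0.014 = 0.063093 + 0.014 = 0.077093

7.71%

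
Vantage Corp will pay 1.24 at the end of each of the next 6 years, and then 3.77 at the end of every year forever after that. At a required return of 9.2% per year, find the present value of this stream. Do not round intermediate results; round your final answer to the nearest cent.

PV of 6-year annuity: 1.24 × [1 − (1+0.092)^−6] / 0.092 = 5.52953
Perpetuity value at year 6: 3.77 / 0.092 = 40.97826
PV of perpetuity: 40.97826 / (1+0.092)^6 = 24.16672
Total PV = 5.52953 + 24.16672 = 29.69624

29.70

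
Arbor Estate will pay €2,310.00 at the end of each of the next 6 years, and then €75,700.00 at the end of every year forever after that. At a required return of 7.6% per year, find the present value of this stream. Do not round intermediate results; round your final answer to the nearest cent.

€652622.90

PV of 6-year annuity: €2,310.00 × [1 − (1+0.076)^−6] / 0.076 = 10809.68346
Perpetuity value at year 6: €75,700.00 / 0.076 = 996052.63158
PV of perpetuity: 996052.63158 / (1+0.076)^6 = 641813.22123
Total PV = 10809.68346 + 641813.22123 = 652622.90469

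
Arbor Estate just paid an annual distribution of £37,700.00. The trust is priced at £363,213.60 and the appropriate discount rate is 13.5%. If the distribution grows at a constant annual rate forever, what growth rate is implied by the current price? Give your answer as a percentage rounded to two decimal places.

P = D₀(1+g)/(r−g) ⇒ P(r−g) = D₀(1+g) ⇒ g(P+D₀) = P·r − D₀
g = (P·r − D₀)/(P + D₀) = (£363,213.60×0.135 − £37,700.00) / (£363,213.60 + £37,700.00) = 0.028270

2.83%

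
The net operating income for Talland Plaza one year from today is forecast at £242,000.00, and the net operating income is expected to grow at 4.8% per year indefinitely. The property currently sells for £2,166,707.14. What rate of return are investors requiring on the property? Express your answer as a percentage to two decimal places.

15.97%

P = D₁/(r − g) ⇒ r = D₁/P + g = £242,000.0000/£2,166,707.14 + 0.048 = 0.111690 + 0.048 = 0.159690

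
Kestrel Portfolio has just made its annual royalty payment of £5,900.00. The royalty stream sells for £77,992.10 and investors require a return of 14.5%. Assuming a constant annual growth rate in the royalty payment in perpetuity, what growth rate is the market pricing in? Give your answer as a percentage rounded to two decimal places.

P = D₀(1+g)/(r−g) ⇒ P(r−g) = D₀(1+g) ⇒ g(P+D₀) = P·r − D₀
g = (P·r − D₀)/(P + D₀) = (£77,992.10×0.145 − £5,900.00) / (£77,992.10 + £5,900.00) = 0.064474

6.45%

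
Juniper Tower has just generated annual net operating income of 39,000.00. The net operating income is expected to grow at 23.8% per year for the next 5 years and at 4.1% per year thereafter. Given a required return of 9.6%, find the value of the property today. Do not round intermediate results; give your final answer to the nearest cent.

D_1 = 48282.00000
D_2 = 59773.11600
D_3 = 73999.11761
D_4 = 91610.90760
D_5 = 113414.30361
Terminal value at year 5: TV = D_5×(1+g_2)/(r−g_2) = 118064.29006/0.055 = 2146623.45555
P_0 = D_1/(1+r)^1 + D_2/(1+r)^2 + D_3/(1+r)^3 + D_4/(1+r)^4 + D_5/(1+r)^5 + TV/(1+r)^5
    = 44052.91971 + 49760.50602 + 56207.57888 + 63489.94768 + 71715.83506 + 1357385.16903 = 1642611.95637

1642611.96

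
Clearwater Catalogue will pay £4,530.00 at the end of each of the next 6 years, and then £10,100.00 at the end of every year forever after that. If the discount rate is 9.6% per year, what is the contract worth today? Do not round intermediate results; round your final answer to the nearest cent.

PV of 6-year annuity: £4,530.00 × [1 − (1+0.096)^−6] / 0.096 = 19962.76607
Perpetuity value at year 6: £10,100.00 / 0.096 = 105208.33333
PV of perpetuity: 105208.33333 / (1+0.096)^6 = 60699.73791
Total PV = 19962.76607 + 60699.73791 = 80662.50397

£80662.50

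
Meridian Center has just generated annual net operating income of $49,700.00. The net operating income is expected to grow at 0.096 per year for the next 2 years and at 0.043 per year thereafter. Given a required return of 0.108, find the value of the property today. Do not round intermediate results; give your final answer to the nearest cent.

$878104.18

D_1 = 54471.20000
D_2 = 59700.43520
Terminal value at year 2: TV = D_2×(1+g_2)/(r−g_2) = 62267.55391/0.065 = 957962.36790
P_0 = D_1/(1+r)^1 + D_2/(1+r)^2 + TV/(1+r)^2
    = 49161.73285 + 48629.29531 + 780313.15401 = 878104.18217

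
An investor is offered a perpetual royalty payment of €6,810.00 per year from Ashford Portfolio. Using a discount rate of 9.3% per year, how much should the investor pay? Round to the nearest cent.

€73225.81

Level perpetuity: PV = C / r = €6,810.00 / 0.093 = €73,225.81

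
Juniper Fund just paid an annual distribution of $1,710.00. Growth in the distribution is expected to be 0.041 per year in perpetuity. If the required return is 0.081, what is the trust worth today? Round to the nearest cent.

D₁ = D₀ × (1 + g) = $1,710.00 × 1.041 = $1,780.1100
Growing perpetuity: P = D₁ / (r − g) = $1,780.1100 / (0.081 − 0.041) = $44,502.75

$44502.75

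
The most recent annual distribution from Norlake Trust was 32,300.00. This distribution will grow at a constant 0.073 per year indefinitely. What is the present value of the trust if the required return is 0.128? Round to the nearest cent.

630143.64

D₁ = D₀ × (1 + g) = 32,300.00 × 1.073 = 34,657.9000
Growing perpetuity: P = D₁ / (r − g) = 34,657.9000 / (0.128 − 0.073) = 630,143.64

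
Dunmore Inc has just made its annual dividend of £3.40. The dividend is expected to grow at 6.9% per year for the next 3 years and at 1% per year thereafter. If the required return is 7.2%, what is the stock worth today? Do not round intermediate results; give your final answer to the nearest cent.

D_1 = 3.63460
D_2 = 3.88539
D_3 = 4.15348
Terminal value at year 3: TV = D_3×(1+g_2)/(r−g_2) = 4.19501/0.062 = 67.66151
P_0 = D_1/(1+r)^1 + D_2/(1+r)^2 + D_3/(1+r)^3 + TV/(1+r)^3
    = 3.39049 + 3.38100 + 3.37154 + 54.92339 = 65.06641

£65.07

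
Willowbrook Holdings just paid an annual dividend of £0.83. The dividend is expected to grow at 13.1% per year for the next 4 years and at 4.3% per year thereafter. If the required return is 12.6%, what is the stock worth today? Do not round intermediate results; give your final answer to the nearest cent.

£13.97

D_1 = 0.93873
D_2 = 1.06170
D_3 = 1.20079
D_4 = 1.35809
Terminal value at year 4: TV = D_4×(1+g_2)/(r−g_2) = 1.41649/0.083 = 17.06612
P_0 = D_1/(1+r)^1 + D_2/(1+r)^2 + D_3/(1+r)^3 + D_4/(1+r)^4 + TV/(1+r)^4
    = 0.83369 + 0.83739 + 0.84111 + 0.84484 + 10.61650 = 13.97352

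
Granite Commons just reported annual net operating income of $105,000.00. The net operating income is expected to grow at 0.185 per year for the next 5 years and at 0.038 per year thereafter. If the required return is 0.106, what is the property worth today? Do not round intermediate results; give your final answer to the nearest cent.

D_1 = 124425.00000
D_2 = 147443.62500
D_3 = 174720.69562
D_4 = 207044.02432
D_5 = 245347.16881
Terminal value at year 5: TV = D_5×(1+g_2)/(r−g_2) = 254670.36123/0.068 = 3745152.37101
P_0 = D_1/(1+r)^1 + D_2/(1+r)^2 + D_3/(1+r)^3 + D_4/(1+r)^4 + D_5/(1+r)^5 + TV/(1+r)^5
    = 112500.00000 + 120535.71429 + 129145.40816 + 138370.08017 + 148253.65733 + 2263048.47513 = 2911853.33508

$2911853.34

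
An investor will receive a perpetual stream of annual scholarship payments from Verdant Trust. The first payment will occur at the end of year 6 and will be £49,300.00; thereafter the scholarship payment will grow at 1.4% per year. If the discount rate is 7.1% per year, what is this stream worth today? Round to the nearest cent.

£613796.93

Value at end of year 5: C₁ / (r − g) = £49,300.00 / (0.071 − 0.014) = £864,912.2807
Discount to today: PV = £864,912.2807 / (1 + 0.071)^5 = £864,912.2807 / 1.409118 = £613,796.93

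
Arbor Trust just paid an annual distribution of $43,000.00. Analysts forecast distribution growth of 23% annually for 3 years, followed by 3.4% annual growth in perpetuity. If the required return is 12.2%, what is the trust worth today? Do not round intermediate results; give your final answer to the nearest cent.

$821111.85

D_1 = 52890.00000
D_2 = 65054.70000
D_3 = 80017.28100
Terminal value at year 3: TV = D_3×(1+g_2)/(r−g_2) = 82737.86855/0.088 = 940203.05175
P_0 = D_1/(1+r)^1 + D_2/(1+r)^2 + D_3/(1+r)^3 + TV/(1+r)^3
    = 47139.03743 + 51676.48489 + 56650.69199 + 665645.63086 = 821111.84517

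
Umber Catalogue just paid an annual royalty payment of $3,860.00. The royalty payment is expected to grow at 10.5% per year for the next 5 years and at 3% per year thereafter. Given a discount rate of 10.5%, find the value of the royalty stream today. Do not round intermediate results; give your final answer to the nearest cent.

D_1 = 4265.30000
D_2 = 4713.15650
D_3 = 5208.03793
D_4 = 5754.88192
D_5 = 6359.14452
Terminal value at year 5: TV = D_5×(1+g_2)/(r−g_2) = 6549.91885/0.075 = 87332.25136
P_0 = D_1/(1+r)^1 + D_2/(1+r)^2 + D_3/(1+r)^3 + D_4/(1+r)^4 + D_5/(1+r)^5 + TV/(1+r)^5
    = 3860.00000 + 3860.00000 + 3860.00000 + 3860.00000 + 3860.00000 + 53010.66667 = 72310.66667

$72310.67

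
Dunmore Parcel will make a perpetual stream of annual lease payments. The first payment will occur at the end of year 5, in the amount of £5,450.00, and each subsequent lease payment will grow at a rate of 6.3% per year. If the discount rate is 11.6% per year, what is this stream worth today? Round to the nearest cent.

Value at end of year 4: C₁ / (r − g) = £5,450.00 / (0.116 − 0.063) = £102,830.1887
Discount to today: PV = £102,830.1887 / (1 + 0.116)^4 = £102,830.1887 / 1.551161 = £66,292.42

£66292.42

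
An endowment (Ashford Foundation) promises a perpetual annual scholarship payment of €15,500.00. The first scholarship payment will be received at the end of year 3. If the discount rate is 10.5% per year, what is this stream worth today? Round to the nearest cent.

€120897.65

Value at end of year 2: C / r = €15,500.00 / 0.105 = €147,619.0476
Discount to today: PV = €147,619.0476 / (1 + 0.105)^2 = €147,619.0476 / 1.221025 = €120,897.65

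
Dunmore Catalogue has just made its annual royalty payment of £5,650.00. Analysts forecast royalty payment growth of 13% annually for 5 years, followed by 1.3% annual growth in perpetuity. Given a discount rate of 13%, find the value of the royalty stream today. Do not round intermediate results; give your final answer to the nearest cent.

D_1 = 6384.50000
D_2 = 7214.48500
D_3 = 8152.36805
D_4 = 9212.17590
D_5 = 10409.75876
Terminal value at year 5: TV = D_5×(1+g_2)/(r−g_2) = 10545.08563/0.117 = 90128.93698
P_0 = D_1/(1+r)^1 + D_2/(1+r)^2 + D_3/(1+r)^3 + D_4/(1+r)^4 + D_5/(1+r)^5 + TV/(1+r)^5
    = 5650.00000 + 5650.00000 + 5650.00000 + 5650.00000 + 5650.00000 + 48918.37607 = 77168.37607

£77168.38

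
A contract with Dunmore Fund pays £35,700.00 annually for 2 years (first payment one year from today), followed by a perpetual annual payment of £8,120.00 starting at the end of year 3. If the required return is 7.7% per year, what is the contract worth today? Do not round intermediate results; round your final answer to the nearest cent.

£154840.03

PV of 2-year annuity: £35,700.00 × [1 − (1+0.077)^−2] / 0.077 = 63925.37819
Perpetuity value at year 2: £8,120.00 / 0.077 = 105454.54545
PV of perpetuity: 105454.54545 / (1+0.077)^2 = 90914.65551
Total PV = 63925.37819 + 90914.65551 = 154840.03370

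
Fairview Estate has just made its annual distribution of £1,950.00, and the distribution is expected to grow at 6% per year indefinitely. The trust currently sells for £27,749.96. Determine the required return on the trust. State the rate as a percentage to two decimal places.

13.45%

D₁ = £1,950.00 × 1.06 = £2,067.0000
P = D₁/(r − g) ⇒ r = D₁/P + g = £2,067.0000/£27,749.96 + 0.06 = 0.074487 + 0.06 = 0.134487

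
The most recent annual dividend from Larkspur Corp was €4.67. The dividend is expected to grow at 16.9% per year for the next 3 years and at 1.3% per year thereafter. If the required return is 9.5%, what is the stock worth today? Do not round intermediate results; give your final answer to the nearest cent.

€86.19

D_1 = 5.45923
D_2 = 6.38184
D_3 = 7.46037
Terminal value at year 3: TV = D_3×(1+g_2)/(r−g_2) = 7.55736/0.082 = 92.16287
P_0 = D_1/(1+r)^1 + D_2/(1+r)^2 + D_3/(1+r)^3 + TV/(1+r)^3
    = 4.98560 + 5.32252 + 5.68222 + 70.19621 = 86.18655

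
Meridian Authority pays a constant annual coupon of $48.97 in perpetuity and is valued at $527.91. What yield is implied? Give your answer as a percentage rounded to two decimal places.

9.28%

P = C/r ⇒ r = C/P = $48.97/$527.91 = 0.092762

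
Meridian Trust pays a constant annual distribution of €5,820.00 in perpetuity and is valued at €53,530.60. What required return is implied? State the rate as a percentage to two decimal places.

P = C/r ⇒ r = C/P = €5,820.00/€53,530.60 = 0.108723

10.87%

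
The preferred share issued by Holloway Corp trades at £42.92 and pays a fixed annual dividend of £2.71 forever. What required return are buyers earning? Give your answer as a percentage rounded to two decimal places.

6.31%

P = C/r ⇒ r = C/P = £2.71/£42.92 = 0.063141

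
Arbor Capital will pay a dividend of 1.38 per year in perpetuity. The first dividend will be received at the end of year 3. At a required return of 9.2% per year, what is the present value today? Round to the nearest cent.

12.58

Value at end of year 2: C / r = 1.38 / 0.092 = 15.0000
Discount to today: PV = 15.0000 / (1 + 0.092)^2 = 15.0000 / 1.192464 = 12.58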